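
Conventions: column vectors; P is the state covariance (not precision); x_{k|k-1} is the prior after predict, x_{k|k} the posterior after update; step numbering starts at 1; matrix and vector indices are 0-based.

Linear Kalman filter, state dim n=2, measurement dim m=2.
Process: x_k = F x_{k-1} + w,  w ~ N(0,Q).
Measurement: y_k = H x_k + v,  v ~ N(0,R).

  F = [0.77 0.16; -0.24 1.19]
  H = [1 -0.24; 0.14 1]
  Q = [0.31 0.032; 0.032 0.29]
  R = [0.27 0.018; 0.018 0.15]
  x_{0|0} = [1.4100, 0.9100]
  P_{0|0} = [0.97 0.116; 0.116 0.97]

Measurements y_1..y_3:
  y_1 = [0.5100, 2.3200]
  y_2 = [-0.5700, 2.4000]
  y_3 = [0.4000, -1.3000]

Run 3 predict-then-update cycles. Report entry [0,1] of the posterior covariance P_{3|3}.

step 1: x^-=[1.2313, 0.7445]  P^-=[0.9385 0.1393; 0.1393 1.6532]  S=[1.2369 -0.1128; -0.1128 1.8606]  K=[0.7492 0.1909; -0.1269 0.8913]  nu=[-0.5426, 1.4031]  x^+=[1.0926, 2.0640]  P^+=[0.2088 0.0129; 0.0129 0.1296]
step 2: x^-=[1.1716, 2.1939]  P^-=[0.4403 0.0294; 0.0294 0.4782]  S=[0.7237 -0.0067; -0.0067 0.6451]  K=[0.6000 0.1474; -0.1110 0.7466]  nu=[-1.2150, 0.0421]  x^+=[0.4488, 2.3602]  P^+=[0.1669 0.0095; 0.0095 0.1086]
step 3: x^-=[0.7232, 2.7010]  P^-=[0.4141 0.0302; 0.0302 0.4480]  S=[0.6954 -0.0024; -0.0024 0.6146]  K=[0.5856 0.1457; -0.1087 0.7354]  nu=[0.3250, -4.1022]  x^+=[0.3157, -0.3513]  P^+=[0.1630 0.0096; 0.0096 0.1070]

P_post[0,1] = 0.0096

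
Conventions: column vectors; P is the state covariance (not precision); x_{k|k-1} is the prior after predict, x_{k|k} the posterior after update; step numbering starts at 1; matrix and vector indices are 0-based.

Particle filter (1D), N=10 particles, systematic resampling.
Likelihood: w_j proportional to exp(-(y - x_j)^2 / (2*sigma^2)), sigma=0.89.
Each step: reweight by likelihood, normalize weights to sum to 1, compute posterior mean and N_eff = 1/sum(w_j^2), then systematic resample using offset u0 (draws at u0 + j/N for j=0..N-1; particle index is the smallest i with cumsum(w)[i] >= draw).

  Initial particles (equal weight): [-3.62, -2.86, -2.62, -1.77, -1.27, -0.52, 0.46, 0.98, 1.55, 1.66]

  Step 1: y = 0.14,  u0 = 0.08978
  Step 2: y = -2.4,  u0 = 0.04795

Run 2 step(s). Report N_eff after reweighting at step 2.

N_eff = 2.0779

step 1: w=[0.0000, 0.0010, 0.0025, 0.0307, 0.0877, 0.2336, 0.2883, 0.1970, 0.0877, 0.0715]  mean=0.2833  Neff=5.0535  idx=[4, 5, 5, 6, 6, 6, 7, 7, 8, 9]
step 2: w=[0.6566, 0.1579, 0.1579, 0.0084, 0.0084, 0.0084, 0.0011, 0.0011, 0.0001, 0.0000]  mean=-0.9842  Neff=2.0779  idx=[0, 0, 0, 0, 0, 0, 0, 1, 2, 2]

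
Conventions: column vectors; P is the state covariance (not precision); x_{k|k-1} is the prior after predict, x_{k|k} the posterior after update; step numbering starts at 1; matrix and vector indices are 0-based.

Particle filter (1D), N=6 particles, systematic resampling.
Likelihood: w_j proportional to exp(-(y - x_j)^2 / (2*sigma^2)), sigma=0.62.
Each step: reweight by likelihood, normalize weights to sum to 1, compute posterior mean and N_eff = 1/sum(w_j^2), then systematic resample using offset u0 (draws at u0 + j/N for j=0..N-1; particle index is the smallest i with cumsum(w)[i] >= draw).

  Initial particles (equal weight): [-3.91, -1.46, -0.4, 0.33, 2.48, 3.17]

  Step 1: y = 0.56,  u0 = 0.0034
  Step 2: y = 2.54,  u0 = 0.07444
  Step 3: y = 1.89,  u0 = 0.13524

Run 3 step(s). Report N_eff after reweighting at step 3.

step 1: w=[0.0000, 0.0040, 0.2416, 0.7477, 0.0066, 0.0001]  mean=0.1611  Neff=1.6194  idx=[1, 2, 3, 3, 3, 3]
step 2: w=[0.0000, 0.0019, 0.2495, 0.2495, 0.2495, 0.2495]  mean=0.3286  Neff=4.0150  idx=[2, 2, 3, 4, 4, 5]
step 3: w=[0.1667, 0.1667, 0.1667, 0.1667, 0.1667, 0.1667]  mean=0.3300  Neff=6.0000  idx=[0, 1, 2, 3, 4, 5]

N_eff = 6.0000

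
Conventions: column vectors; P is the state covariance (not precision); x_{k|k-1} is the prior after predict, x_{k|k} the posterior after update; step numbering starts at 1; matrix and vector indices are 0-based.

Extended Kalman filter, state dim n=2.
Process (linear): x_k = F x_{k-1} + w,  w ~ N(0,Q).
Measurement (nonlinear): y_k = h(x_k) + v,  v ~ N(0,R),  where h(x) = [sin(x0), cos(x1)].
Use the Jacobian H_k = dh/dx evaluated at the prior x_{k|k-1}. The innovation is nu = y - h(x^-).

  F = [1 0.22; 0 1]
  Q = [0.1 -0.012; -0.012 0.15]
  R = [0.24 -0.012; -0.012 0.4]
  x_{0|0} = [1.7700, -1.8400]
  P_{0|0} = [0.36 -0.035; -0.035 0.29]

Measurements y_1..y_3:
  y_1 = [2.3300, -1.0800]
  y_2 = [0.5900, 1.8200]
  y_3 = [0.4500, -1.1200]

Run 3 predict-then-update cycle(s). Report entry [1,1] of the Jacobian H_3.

H_jac[1,1] = 0.9000

step 1: x^-=[1.3652, -1.8400]  P^-=[0.4586 0.0168; 0.0168 0.4400]  H_jac=[0.2042 0.0000; 0.0000 0.9640]  S=[0.2591 -0.0087; -0.0087 0.8089]  K=[0.3622 0.0239; 0.0308 0.5247]  nu=[1.3511, -0.8140]  x^+=[1.8350, -2.2255]  P^+=[0.4243 0.0054; 0.0054 0.2173]
step 2: x^-=[1.3454, -2.2255]  P^-=[0.5372 0.0412; 0.0412 0.3673]  H_jac=[0.2235 0.0000; 0.0000 0.7933]  S=[0.2668 -0.0047; -0.0047 0.6311]  K=[0.4509 0.0552; 0.0427 0.4620]  nu=[-0.3847, 2.4289]  x^+=[1.3060, -1.1197]  P^+=[0.4813 0.0210; 0.0210 0.2323]
step 3: x^-=[1.0596, -1.1197]  P^-=[0.6018 0.0601; 0.0601 0.3823]  H_jac=[0.4892 0.0000; 0.0000 0.9000]  S=[0.3840 0.0145; 0.0145 0.7097]  K=[0.7643 0.0607; 0.0584 0.4837]  nu=[-0.4222, -1.5559]  x^+=[0.6426, -1.8969]  P^+=[0.3735 0.0168; 0.0168 0.2142]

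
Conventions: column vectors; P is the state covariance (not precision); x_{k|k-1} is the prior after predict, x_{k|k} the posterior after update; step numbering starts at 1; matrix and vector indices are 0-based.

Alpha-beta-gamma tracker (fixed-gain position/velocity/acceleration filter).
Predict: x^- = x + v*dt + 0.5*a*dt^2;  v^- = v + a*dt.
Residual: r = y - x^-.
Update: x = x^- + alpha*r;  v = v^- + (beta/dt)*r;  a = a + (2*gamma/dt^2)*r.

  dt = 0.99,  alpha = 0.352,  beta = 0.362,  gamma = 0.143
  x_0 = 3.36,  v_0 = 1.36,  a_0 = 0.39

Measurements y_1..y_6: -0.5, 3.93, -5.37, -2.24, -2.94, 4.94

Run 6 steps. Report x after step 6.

step 1: x_pred=4.8975  r=-5.3975  x^+=2.9976  v^+=-0.2275  a^+=-1.1850
step 2: x_pred=2.1916  r=1.7384  x^+=2.8035  v^+=-0.7651  a^+=-0.6778
step 3: x_pred=1.7140  r=-7.0840  x^+=-0.7796  v^+=-4.0263  a^+=-2.7449
step 4: x_pred=-6.1108  r=3.8708  x^+=-4.7483  v^+=-5.3284  a^+=-1.6154
step 5: x_pred=-10.8150  r=7.8750  x^+=-8.0430  v^+=-4.0481  a^+=0.6826
step 6: x_pred=-11.7161  r=16.6561  x^+=-5.8532  v^+=2.7181  a^+=5.5430

x_post = -5.8532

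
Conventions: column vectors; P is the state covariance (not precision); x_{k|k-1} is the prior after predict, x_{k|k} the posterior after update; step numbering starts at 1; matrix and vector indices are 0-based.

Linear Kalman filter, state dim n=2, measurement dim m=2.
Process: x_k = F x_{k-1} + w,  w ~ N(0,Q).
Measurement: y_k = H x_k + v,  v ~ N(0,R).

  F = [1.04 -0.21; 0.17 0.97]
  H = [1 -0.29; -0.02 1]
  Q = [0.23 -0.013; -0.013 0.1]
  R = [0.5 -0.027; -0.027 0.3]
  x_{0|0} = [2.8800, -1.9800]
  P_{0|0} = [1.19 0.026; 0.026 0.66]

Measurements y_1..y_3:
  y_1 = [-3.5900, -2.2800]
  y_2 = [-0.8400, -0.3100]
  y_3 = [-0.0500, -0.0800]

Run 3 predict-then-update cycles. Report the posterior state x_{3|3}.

x_post = [-0.6930, -0.8516]

step 1: x^-=[3.4110, -1.4310]  P^-=[1.5349 0.0883; 0.0883 0.7640]  S=[2.0479 -0.1905; -0.1905 1.0610]  K=[0.7546 0.1897; 0.0018 0.7187]  nu=[-7.4160, -0.7808]  x^+=[-2.3334, -2.0051]  P^+=[0.3850 0.0442; 0.0442 0.2164]
step 2: x^-=[-2.0056, -2.3417]  P^-=[0.6367 0.0540; 0.0540 0.3294]  S=[1.1330 -0.0809; -0.0809 0.6275]  K=[0.5579 0.1378; 0.0008 0.5233]  nu=[0.4866, 1.9915]  x^+=[-1.4598, -1.2991]  P^+=[0.2845 0.0320; 0.0320 0.1576]
step 3: x^-=[-1.2454, -1.5083]  P^-=[0.5307 0.0363; 0.0363 0.2671]  S=[1.0321 -0.0786; -0.0786 0.5658]  K=[0.5129 0.1166; -0.0041 0.4701]  nu=[0.7580, 1.4034]  x^+=[-0.6930, -0.8516]  P^+=[0.2609 0.0263; 0.0263 0.1417]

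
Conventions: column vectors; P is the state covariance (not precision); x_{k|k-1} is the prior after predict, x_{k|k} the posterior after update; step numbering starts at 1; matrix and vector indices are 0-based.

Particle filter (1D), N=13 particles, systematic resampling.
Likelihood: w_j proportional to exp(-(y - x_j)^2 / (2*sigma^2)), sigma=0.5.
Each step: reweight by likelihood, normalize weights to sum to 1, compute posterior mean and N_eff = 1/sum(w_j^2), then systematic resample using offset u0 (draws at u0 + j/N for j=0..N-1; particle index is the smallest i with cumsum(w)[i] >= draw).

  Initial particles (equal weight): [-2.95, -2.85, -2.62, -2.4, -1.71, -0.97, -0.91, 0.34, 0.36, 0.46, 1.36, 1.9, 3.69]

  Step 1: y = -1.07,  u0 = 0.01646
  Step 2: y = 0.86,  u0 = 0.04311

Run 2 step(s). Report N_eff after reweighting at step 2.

N_eff = 9.5739

step 1: w=[0.0003, 0.0007, 0.0033, 0.0118, 0.1795, 0.3991, 0.3869, 0.0076, 0.0068, 0.0038, 0.0000, 0.0000, 0.0000]  mean=-1.0796  Neff=2.9284  idx=[4, 4, 4, 5, 5, 5, 5, 5, 6, 6, 6, 6, 6]
step 2: w=[0.0001, 0.0001, 0.0001, 0.0787, 0.0787, 0.0787, 0.0787, 0.0787, 0.1212, 0.1212, 0.1212, 0.1212, 0.1212]  mean=-0.9339  Neff=9.5739  idx=[3, 4, 5, 6, 7, 8, 8, 9, 10, 10, 11, 12, 12]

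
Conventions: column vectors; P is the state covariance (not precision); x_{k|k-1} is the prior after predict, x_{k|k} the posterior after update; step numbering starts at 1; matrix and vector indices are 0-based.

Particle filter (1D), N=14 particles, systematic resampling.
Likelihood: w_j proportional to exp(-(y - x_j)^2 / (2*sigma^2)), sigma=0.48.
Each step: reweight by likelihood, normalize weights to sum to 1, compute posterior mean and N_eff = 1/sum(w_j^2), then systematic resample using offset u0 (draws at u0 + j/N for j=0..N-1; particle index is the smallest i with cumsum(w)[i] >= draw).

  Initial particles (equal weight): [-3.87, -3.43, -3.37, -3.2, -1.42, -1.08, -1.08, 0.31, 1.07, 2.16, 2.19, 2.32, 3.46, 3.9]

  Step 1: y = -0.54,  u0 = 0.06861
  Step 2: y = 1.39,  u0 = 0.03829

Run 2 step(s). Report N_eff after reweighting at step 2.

step 1: w=[0.0000, 0.0000, 0.0000, 0.0000, 0.1275, 0.3636, 0.3636, 0.1427, 0.0025, 0.0000, 0.0000, 0.0000, 0.0000, 0.0000]  mean=-0.9196  Neff=3.3212  idx=[4, 5, 5, 5, 5, 5, 6, 6, 6, 6, 6, 6, 7, 7]
step 2: w=[0.0000, 0.0000, 0.0000, 0.0000, 0.0000, 0.0000, 0.0000, 0.0000, 0.0000, 0.0000, 0.0000, 0.0000, 0.4999, 0.4999]  mean=0.3098  Neff=2.0005  idx=[12, 12, 12, 12, 12, 12, 12, 13, 13, 13, 13, 13, 13, 13]

N_eff = 2.0005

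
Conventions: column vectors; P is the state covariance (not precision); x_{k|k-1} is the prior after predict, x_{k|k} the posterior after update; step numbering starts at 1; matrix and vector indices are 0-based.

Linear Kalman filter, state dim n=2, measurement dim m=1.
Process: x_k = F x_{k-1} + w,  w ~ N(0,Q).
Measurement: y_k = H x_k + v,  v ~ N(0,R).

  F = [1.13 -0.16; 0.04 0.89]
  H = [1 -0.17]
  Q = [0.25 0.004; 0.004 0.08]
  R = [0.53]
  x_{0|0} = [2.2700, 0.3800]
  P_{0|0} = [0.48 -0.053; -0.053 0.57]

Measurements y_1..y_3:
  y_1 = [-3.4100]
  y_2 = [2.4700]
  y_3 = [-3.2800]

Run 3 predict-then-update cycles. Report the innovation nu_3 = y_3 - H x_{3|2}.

step 1: x^-=[2.5043, 0.4290]  P^-=[0.8967 -0.1084; -0.1084 0.5285]  S=[1.4788]  K=[0.6188; -0.1341]  nu=[-5.8414]  x^+=[-1.1104, 1.2122]  P^+=[0.3304 0.0143; 0.0143 0.5019]
step 2: x^-=[-1.4487, 1.0345]  P^-=[0.6796 -0.0383; -0.0383 0.4791]  S=[1.2364]  K=[0.5549; -0.0968]  nu=[4.0946]  x^+=[0.8233, 0.6379]  P^+=[0.2989 0.0282; 0.0282 0.4675]
step 3: x^-=[0.8283, 0.6007]  P^-=[0.6334 -0.0209; -0.0209 0.4528]  S=[1.1836]  K=[0.5382; -0.0827]  nu=[-4.0061]  x^+=[-1.3277, 0.9321]  P^+=[0.2906 0.0318; 0.0318 0.4447]

innov = [-4.0061]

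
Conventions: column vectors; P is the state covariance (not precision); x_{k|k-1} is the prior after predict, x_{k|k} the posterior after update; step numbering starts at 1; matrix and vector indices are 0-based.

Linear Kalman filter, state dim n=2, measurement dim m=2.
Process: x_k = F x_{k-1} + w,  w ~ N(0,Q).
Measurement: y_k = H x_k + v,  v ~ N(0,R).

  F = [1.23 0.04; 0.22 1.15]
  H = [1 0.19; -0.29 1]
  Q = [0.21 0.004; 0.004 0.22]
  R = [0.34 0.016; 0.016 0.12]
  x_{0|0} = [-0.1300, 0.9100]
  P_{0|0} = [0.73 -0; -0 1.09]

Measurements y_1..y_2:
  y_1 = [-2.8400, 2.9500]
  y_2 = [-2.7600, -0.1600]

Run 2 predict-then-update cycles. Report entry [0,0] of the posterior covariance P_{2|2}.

P_post[0,0] = 0.2005

step 1: x^-=[-0.1235, 1.0179]  P^-=[1.3162 0.2517; 0.2517 1.6969]  S=[1.8131 0.1945; 0.1945 1.7816]  K=[0.7692 -0.1570; 0.2214 0.8873]  nu=[-2.9099, 1.8963]  x^+=[-2.6593, 2.0561]  P^+=[0.2466 0.0650; 0.0650 0.1289]
step 2: x^-=[-3.1887, 1.7795]  P^-=[0.5898 0.1692; 0.1692 0.4353]  S=[1.0098 0.0875; 0.0875 0.5067]  K=[0.6256 -0.1117; 0.1862 0.7300]  nu=[0.0906, -2.8642]  x^+=[-2.8121, -0.2944]  P^+=[0.2005 0.0548; 0.0548 0.1065]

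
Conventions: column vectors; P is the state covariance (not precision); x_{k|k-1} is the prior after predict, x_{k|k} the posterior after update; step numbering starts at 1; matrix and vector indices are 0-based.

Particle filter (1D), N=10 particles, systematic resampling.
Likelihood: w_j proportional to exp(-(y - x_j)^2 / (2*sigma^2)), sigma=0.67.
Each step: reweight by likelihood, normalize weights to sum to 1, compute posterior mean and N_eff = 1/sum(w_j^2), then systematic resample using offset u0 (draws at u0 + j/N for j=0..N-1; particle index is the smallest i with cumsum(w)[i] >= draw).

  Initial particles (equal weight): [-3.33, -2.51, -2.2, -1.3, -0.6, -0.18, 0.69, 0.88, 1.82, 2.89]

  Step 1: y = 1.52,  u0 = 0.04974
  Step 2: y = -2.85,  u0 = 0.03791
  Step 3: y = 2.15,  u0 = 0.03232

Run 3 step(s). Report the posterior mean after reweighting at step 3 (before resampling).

post_mean = 0.7486

step 1: w=[0.0000, 0.0000, 0.0000, 0.0001, 0.0031, 0.0184, 0.2136, 0.2916, 0.4163, 0.0569]  mean=1.3209  Neff=3.2513  idx=[6, 6, 7, 7, 7, 8, 8, 8, 8, 9]
step 2: w=[0.3782, 0.3782, 0.0812, 0.0812, 0.0812, 0.0000, 0.0000, 0.0000, 0.0000, 0.0000]  mean=0.7363  Neff=3.2699  idx=[0, 0, 0, 0, 1, 1, 1, 1, 3, 4]
step 3: w=[0.0865, 0.0865, 0.0865, 0.0865, 0.0865, 0.0865, 0.0865, 0.0865, 0.1541, 0.1541]  mean=0.7486  Neff=9.3182  idx=[0, 1, 2, 3, 4, 6, 7, 8, 8, 9]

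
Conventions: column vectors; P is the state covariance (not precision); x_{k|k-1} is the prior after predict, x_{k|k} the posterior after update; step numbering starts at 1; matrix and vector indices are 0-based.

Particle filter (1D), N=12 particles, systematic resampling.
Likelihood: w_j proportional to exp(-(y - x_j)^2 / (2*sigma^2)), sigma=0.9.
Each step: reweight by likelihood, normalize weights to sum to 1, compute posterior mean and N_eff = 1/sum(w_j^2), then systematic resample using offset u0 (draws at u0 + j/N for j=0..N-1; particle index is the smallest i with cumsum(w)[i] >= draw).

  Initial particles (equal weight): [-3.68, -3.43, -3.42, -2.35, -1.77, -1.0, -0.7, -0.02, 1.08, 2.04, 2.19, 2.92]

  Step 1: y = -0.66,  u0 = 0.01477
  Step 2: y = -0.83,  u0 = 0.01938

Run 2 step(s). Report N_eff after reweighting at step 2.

N_eff = 10.9903

step 1: w=[0.0010, 0.0025, 0.0026, 0.0485, 0.1321, 0.2631, 0.2822, 0.2194, 0.0436, 0.0031, 0.0019, 0.0001]  mean=-0.7757  Neff=4.5721  idx=[3, 4, 4, 5, 5, 5, 6, 6, 6, 7, 7, 7]
step 2: w=[0.0258, 0.0622, 0.0622, 0.1054, 0.1054, 0.1054, 0.1062, 0.1062, 0.1062, 0.0716, 0.0716, 0.0716]  mean=-0.8245  Neff=10.9903  idx=[0, 2, 3, 4, 4, 5, 6, 7, 8, 8, 9, 11]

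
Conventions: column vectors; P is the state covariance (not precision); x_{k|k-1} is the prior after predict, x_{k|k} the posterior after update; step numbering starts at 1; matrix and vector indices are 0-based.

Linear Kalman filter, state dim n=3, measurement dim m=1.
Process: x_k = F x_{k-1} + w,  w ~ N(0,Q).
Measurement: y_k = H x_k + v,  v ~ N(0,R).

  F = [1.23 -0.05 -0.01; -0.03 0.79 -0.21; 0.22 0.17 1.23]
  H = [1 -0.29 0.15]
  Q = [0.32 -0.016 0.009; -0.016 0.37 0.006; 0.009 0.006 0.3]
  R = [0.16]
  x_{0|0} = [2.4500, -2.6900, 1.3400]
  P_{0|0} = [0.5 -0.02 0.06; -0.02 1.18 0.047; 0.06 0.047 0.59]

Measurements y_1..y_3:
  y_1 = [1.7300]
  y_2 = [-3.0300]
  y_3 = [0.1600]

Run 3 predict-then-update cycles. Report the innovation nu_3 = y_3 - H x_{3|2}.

innov = [2.7139]

step 1: x^-=[3.1346, -2.4800, 1.7299]  P^-=[1.0805 -0.1146 0.2107; -0.1146 1.1190 0.0444; 0.2107 0.0444 1.3015]  S=[1.4897]  K=[0.7688; -0.2903; 0.2639]  nu=[-2.3833]  x^+=[1.3023, -1.7881, 1.1011]  P^+=[0.1999 0.2179 -0.0915; 0.2179 0.9935 0.1585; -0.0915 0.1585 1.1978]
step 2: x^-=[1.6802, -1.6829, 1.3368]  P^-=[0.6007 0.1759 -0.0651; 0.1759 0.9789 0.0214; -0.0651 0.0214 2.1837]  S=[0.7687]  K=[0.7023; -0.1362; 0.3333]  nu=[-5.3987]  x^+=[-2.1116, -0.9473, -0.4625]  P^+=[0.2215 0.2495 -0.2451; 0.2495 0.9647 0.0563; -0.2451 0.0563 2.0983]
step 3: x^-=[-2.5453, -0.5879, -1.1945]  P^-=[0.6331 0.2483 -0.2894; 0.2483 1.0312 -0.2927; -0.2894 -0.2927 3.4227]  S=[0.7515]  K=[0.6889; -0.1259; 0.4110]  nu=[2.7139]  x^+=[-0.6756, -0.9296, -0.0791]  P^+=[0.2765 0.3135 -0.5022; 0.3135 1.0193 -0.2538; -0.5022 -0.2538 3.2957]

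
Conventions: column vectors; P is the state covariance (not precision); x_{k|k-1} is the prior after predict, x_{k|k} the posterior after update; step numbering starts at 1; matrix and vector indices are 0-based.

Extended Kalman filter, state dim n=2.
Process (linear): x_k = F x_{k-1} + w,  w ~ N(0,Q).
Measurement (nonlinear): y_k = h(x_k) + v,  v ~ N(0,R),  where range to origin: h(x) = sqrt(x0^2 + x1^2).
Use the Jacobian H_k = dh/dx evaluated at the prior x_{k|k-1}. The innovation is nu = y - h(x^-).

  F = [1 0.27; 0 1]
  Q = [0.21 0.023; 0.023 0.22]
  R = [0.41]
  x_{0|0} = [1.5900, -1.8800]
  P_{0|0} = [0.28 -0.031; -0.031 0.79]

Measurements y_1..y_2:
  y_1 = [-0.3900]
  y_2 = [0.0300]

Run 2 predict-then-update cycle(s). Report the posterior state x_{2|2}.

x_post = [0.2688, -0.3374]

step 1: x^-=[1.0824, -1.8800]  P^-=[0.5309 0.2053; 0.2053 1.0100]  H_jac=[0.4990 -0.8666]  S=[1.1232]  K=[0.0774; -0.6881]  nu=[-2.5593]  x^+=[0.8843, -0.1189]  P^+=[0.5241 0.2651; 0.2651 0.4782]
step 2: x^-=[0.8522, -0.1189]  P^-=[0.9122 0.4172; 0.4172 0.6982]  H_jac=[0.9904 -0.1382]  S=[1.2038]  K=[0.7025; 0.2631]  nu=[-0.8304]  x^+=[0.2688, -0.3374]  P^+=[0.3180 0.1947; 0.1947 0.6148]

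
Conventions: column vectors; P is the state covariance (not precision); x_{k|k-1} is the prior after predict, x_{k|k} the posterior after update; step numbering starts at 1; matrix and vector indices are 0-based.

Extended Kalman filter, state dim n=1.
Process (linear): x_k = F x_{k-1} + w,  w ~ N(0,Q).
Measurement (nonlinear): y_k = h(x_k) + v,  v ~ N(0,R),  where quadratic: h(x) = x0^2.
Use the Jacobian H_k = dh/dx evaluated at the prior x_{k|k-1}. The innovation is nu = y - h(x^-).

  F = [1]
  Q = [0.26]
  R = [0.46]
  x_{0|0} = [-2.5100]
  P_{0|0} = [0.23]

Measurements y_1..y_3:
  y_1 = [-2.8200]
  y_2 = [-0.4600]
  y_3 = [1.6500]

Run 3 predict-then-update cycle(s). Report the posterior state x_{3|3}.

step 1: x^-=[-2.5100]  P^-=[0.4900]  H_jac=[-5.0200]  S=[12.8082]  K=[-0.1920]  nu=[-9.1201]  x^+=[-0.7585]  P^+=[0.0176]
step 2: x^-=[-0.7585]  P^-=[0.2776]  H_jac=[-1.5170]  S=[1.0988]  K=[-0.3832]  nu=[-1.0353]  x^+=[-0.3617]  P^+=[0.1162]
step 3: x^-=[-0.3617]  P^-=[0.3762]  H_jac=[-0.7234]  S=[0.6569]  K=[-0.4143]  nu=[1.5192]  x^+=[-0.9911]  P^+=[0.2634]

x_post = [-0.9911]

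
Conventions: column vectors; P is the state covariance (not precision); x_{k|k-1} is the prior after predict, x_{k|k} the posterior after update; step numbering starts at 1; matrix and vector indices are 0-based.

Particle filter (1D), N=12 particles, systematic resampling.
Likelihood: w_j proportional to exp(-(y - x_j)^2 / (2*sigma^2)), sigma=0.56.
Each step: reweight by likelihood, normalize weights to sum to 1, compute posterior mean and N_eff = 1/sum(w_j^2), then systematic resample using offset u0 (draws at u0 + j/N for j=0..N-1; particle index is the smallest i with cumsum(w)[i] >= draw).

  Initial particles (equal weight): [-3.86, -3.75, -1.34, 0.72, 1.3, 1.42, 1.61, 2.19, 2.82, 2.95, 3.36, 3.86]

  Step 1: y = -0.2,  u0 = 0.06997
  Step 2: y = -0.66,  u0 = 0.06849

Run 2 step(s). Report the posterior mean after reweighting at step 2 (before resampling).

step 1: w=[0.0000, 0.0000, 0.2903, 0.5980, 0.0638, 0.0351, 0.0124, 0.0003, 0.0000, 0.0000, 0.0000, 0.0000]  mean=0.1949  Neff=2.2350  idx=[2, 2, 2, 3, 3, 3, 3, 3, 3, 3, 4, 5]
step 2: w=[0.2696, 0.2696, 0.2696, 0.0271, 0.0271, 0.0271, 0.0271, 0.0271, 0.0271, 0.0271, 0.0012, 0.0006]  mean=-0.9450  Neff=4.4805  idx=[0, 0, 0, 1, 1, 1, 2, 2, 2, 3, 6, 9]

post_mean = -0.9450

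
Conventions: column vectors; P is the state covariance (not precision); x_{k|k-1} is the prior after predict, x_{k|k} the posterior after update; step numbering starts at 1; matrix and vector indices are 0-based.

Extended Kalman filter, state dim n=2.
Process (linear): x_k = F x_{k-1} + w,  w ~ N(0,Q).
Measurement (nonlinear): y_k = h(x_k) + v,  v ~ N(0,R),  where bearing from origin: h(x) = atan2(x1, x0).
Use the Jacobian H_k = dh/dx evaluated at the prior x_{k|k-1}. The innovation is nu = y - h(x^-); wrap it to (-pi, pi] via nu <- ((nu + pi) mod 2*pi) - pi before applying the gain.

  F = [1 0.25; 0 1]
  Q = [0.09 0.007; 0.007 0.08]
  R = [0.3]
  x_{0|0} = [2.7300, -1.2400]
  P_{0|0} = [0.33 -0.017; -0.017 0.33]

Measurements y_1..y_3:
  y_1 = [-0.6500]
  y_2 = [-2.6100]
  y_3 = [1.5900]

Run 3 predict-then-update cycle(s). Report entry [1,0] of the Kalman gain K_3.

K[1,0] = 0.2693

step 1: x^-=[2.4200, -1.2400]  P^-=[0.4321 0.0725; 0.0725 0.4100]  H_jac=[0.1677 0.3273]  S=[0.3640]  K=[0.2643; 0.4020]  nu=[-0.1765]  x^+=[2.3734, -1.3110]  P^+=[0.4067 0.0338; 0.0338 0.3512]
step 2: x^-=[2.0456, -1.3110]  P^-=[0.5356 0.1286; 0.1286 0.4312]  H_jac=[0.2221 0.3465]  S=[0.3980]  K=[0.4108; 0.4472]  nu=[-2.0401]  x^+=[1.2075, -2.2233]  P^+=[0.4684 0.0555; 0.0555 0.3516]
step 3: x^-=[0.6517, -2.2233]  P^-=[0.6081 0.1504; 0.1504 0.4316]  H_jac=[0.4142 0.1214]  S=[0.4258]  K=[0.6344; 0.2693]  nu=[2.8757]  x^+=[2.4760, -1.4487]  P^+=[0.4367 0.0776; 0.0776 0.4007]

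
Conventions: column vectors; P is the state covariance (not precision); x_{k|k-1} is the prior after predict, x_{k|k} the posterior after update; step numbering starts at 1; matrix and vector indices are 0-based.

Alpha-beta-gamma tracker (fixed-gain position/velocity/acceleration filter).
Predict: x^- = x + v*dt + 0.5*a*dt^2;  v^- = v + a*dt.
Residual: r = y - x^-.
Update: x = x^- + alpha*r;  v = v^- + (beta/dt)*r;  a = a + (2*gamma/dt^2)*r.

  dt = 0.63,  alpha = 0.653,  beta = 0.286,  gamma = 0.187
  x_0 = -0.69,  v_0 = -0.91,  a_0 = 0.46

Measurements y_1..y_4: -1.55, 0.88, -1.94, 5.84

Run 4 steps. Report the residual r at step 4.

resid = 6.1680

step 1: x_pred=-1.1720  r=-0.3780  x^+=-1.4188  v^+=-0.7918  a^+=0.1038
step 2: x_pred=-1.8971  r=2.7771  x^+=-0.0836  v^+=0.5343  a^+=2.7207
step 3: x_pred=0.7929  r=-2.7329  x^+=-0.9917  v^+=1.0077  a^+=0.1454
step 4: x_pred=-0.3280  r=6.1680  x^+=3.6997  v^+=3.8994  a^+=5.9576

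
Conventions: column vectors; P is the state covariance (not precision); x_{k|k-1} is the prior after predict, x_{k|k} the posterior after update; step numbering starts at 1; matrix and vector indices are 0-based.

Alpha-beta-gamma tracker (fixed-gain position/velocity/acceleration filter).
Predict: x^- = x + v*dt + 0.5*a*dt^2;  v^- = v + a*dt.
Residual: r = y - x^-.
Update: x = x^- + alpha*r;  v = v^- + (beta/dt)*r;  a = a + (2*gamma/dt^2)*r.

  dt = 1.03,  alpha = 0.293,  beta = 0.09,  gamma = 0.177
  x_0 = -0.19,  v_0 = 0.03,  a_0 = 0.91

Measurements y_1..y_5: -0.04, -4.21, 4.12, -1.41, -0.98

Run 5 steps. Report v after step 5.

step 1: x_pred=0.3236  r=-0.3636  x^+=0.2171  v^+=0.9355  a^+=0.7887
step 2: x_pred=1.5990  r=-5.8090  x^+=-0.1030  v^+=1.2403  a^+=-1.1497
step 3: x_pred=0.5646  r=3.5554  x^+=1.6063  v^+=0.3668  a^+=0.0367
step 4: x_pred=2.0036  r=-3.4136  x^+=1.0034  v^+=0.1063  a^+=-1.1024
step 5: x_pred=0.5281  r=-1.5081  x^+=0.0862  v^+=-1.1609  a^+=-1.6056

v_post = -1.1609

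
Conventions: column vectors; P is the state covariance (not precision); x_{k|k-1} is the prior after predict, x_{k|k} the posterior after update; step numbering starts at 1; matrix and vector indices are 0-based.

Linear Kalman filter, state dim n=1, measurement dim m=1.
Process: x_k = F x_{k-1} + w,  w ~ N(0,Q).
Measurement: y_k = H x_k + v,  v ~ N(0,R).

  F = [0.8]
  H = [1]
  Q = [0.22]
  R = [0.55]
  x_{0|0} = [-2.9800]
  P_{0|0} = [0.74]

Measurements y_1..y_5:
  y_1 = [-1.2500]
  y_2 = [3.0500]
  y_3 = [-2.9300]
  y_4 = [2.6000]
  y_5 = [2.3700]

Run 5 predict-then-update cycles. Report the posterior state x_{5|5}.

x_post = [1.2181]

step 1: x^-=[-2.3840]  P^-=[0.6936]  S=[1.2436]  K=[0.5577]  nu=[1.1340]  x^+=[-1.7515]  P^+=[0.3068]
step 2: x^-=[-1.4012]  P^-=[0.4163]  S=[0.9663]  K=[0.4308]  nu=[4.4512]  x^+=[0.5165]  P^+=[0.2370]
step 3: x^-=[0.4132]  P^-=[0.3717]  S=[0.9217]  K=[0.4032]  nu=[-3.3432]  x^+=[-0.9349]  P^+=[0.2218]
step 4: x^-=[-0.7479]  P^-=[0.3619]  S=[0.9119]  K=[0.3969]  nu=[3.3479]  x^+=[0.5808]  P^+=[0.2183]
step 5: x^-=[0.4647]  P^-=[0.3597]  S=[0.9097]  K=[0.3954]  nu=[1.9053]  x^+=[1.2181]  P^+=[0.2175]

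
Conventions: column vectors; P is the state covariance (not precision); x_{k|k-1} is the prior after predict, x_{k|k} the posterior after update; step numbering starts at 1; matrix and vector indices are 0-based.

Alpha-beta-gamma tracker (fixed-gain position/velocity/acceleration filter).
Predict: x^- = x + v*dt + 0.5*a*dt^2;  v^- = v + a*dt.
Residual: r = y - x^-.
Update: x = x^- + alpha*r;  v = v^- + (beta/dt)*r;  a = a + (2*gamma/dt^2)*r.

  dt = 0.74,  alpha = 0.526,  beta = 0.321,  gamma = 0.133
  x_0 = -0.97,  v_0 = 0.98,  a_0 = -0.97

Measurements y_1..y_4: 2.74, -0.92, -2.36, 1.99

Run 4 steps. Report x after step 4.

step 1: x_pred=-0.5104  r=3.2504  x^+=1.1993  v^+=1.6722  a^+=0.6089
step 2: x_pred=2.6034  r=-3.5234  x^+=0.7501  v^+=0.5943  a^+=-1.1026
step 3: x_pred=0.8880  r=-3.2480  x^+=-0.8204  v^+=-1.6305  a^+=-2.6804
step 4: x_pred=-2.7609  r=4.7509  x^+=-0.2619  v^+=-1.5532  a^+=-0.3726

x_post = -0.2619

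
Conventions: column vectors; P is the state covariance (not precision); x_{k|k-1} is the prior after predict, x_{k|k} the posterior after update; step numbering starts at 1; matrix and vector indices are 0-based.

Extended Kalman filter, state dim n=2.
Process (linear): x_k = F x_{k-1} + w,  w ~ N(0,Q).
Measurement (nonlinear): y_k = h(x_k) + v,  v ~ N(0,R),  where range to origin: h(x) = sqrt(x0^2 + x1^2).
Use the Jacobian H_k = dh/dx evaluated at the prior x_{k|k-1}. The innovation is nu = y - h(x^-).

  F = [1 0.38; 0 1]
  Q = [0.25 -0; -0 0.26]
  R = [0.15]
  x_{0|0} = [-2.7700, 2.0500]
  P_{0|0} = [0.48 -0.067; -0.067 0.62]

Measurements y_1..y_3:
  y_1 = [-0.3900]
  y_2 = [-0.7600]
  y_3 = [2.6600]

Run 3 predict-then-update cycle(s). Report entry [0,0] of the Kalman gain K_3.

step 1: x^-=[-1.9910, 2.0500]  P^-=[0.7686 0.1686; 0.1686 0.8800]  H_jac=[-0.6967 0.7174]  S=[0.8074]  K=[-0.5134; 0.6364]  nu=[-3.2477]  x^+=[-0.3235, -0.0168]  P^+=[0.5558 0.4324; 0.4324 0.5530]
step 2: x^-=[-0.3299, -0.0168]  P^-=[1.2142 0.6426; 0.6426 0.8130]  H_jac=[-0.9987 -0.0507]  S=[1.4283]  K=[-0.8718; -0.4782]  nu=[-1.0903]  x^+=[0.6207, 0.5046]  P^+=[0.1286 0.0471; 0.0471 0.4865]
step 3: x^-=[0.8124, 0.5046]  P^-=[0.4846 0.2320; 0.2320 0.7465]  H_jac=[0.8495 0.5276]  S=[0.9154]  K=[0.5834; 0.6455]  nu=[1.7036]  x^+=[1.8063, 1.6042]  P^+=[0.1730 -0.1128; -0.1128 0.3651]

K[0,0] = 0.5834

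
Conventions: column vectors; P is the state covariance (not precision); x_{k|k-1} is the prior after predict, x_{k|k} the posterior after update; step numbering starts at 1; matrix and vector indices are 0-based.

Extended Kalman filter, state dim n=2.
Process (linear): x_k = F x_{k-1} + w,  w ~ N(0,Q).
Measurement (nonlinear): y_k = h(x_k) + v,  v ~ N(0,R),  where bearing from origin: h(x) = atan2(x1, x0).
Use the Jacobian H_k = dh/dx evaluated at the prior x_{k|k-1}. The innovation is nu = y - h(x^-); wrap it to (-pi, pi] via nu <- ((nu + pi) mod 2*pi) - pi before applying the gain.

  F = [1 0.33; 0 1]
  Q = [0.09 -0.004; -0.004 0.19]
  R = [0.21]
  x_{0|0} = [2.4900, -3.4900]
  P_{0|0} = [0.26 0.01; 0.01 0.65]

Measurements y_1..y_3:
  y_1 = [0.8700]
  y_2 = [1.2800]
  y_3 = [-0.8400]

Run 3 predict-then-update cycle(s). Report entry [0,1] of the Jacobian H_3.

step 1: x^-=[1.3383, -3.4900]  P^-=[0.4274 0.2205; 0.2205 0.8400]  H_jac=[0.2498 0.0958]  S=[0.2549]  K=[0.5016; 0.5317]  nu=[2.0746]  x^+=[2.3790, -2.3869]  P^+=[0.3632 0.1525; 0.1525 0.7679]
step 2: x^-=[1.5913, -2.3869]  P^-=[0.6375 0.4019; 0.4019 0.9579]  H_jac=[0.2900 0.1934]  S=[0.3445]  K=[0.7623; 0.8760]  nu=[2.2628]  x^+=[3.3162, -0.4048]  P^+=[0.4373 0.1719; 0.1719 0.6936]
step 3: x^-=[3.1826, -0.4048]  P^-=[0.7163 0.3967; 0.3967 0.8836]  H_jac=[0.0393 0.3092]  S=[0.3052]  K=[0.4942; 0.9462]  nu=[-0.7135]  x^+=[2.8300, -1.0799]  P^+=[0.6417 0.2540; 0.2540 0.6103]

H_jac[0,1] = 0.3092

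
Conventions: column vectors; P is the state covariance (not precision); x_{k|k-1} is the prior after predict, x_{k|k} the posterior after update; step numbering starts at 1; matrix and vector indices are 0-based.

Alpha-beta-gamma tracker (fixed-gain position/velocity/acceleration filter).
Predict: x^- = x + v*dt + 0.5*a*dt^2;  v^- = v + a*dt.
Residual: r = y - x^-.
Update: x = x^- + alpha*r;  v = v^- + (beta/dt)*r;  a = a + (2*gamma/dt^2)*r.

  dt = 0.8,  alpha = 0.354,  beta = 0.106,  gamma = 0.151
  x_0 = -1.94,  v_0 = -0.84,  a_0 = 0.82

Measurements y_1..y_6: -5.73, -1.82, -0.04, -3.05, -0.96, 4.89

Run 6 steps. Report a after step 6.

step 1: x_pred=-2.3496  r=-3.3804  x^+=-3.5463  v^+=-0.6319  a^+=-0.7751
step 2: x_pred=-4.2998  r=2.4798  x^+=-3.4220  v^+=-0.9234  a^+=0.3950
step 3: x_pred=-4.0343  r=3.9943  x^+=-2.6203  v^+=-0.0782  a^+=2.2798
step 4: x_pred=-1.9533  r=-1.0967  x^+=-2.3415  v^+=1.6004  a^+=1.7623
step 5: x_pred=-0.4972  r=-0.4628  x^+=-0.6611  v^+=2.9490  a^+=1.5440
step 6: x_pred=2.1922  r=2.6978  x^+=3.1472  v^+=4.5416  a^+=2.8170

a_post = 2.8170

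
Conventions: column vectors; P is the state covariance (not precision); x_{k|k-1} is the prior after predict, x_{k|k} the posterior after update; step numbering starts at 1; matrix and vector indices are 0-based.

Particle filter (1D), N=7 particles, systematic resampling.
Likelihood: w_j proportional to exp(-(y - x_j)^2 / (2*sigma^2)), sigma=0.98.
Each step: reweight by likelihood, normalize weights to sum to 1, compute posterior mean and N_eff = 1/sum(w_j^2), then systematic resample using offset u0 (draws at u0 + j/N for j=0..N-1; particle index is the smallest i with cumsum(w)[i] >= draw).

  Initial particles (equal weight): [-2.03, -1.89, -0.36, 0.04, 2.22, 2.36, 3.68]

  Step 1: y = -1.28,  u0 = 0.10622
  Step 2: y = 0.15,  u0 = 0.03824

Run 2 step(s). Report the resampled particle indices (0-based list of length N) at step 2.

step 1: w=[0.2848, 0.3145, 0.2457, 0.1541, 0.0006, 0.0004, 0.0000]  mean=-1.2523  Neff=3.7869  idx=[0, 0, 1, 1, 2, 2, 3]
step 2: w=[0.0268, 0.0268, 0.0365, 0.0365, 0.2783, 0.2783, 0.3167]  mean=-0.4347  Neff=3.8565  idx=[1, 4, 4, 5, 5, 6, 6]

resampled_idx = [1, 4, 4, 5, 5, 6, 6]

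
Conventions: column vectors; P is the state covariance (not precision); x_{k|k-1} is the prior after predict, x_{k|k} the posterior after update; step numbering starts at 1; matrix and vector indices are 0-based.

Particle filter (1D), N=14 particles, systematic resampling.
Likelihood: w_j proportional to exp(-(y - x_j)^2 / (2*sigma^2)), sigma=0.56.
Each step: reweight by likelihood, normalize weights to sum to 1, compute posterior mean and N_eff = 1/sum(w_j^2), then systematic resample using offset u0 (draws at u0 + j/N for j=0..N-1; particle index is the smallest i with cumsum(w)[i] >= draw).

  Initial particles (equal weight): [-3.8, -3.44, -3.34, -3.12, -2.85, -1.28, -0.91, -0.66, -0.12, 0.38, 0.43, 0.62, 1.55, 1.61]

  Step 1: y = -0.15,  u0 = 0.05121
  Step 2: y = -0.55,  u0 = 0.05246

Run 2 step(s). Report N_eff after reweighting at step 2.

N_eff = 10.4591

step 1: w=[0.0000, 0.0000, 0.0000, 0.0000, 0.0000, 0.0342, 0.1043, 0.1730, 0.2616, 0.1674, 0.1532, 0.1018, 0.0026, 0.0019]  mean=-0.0846  Neff=5.8045  idx=[6, 6, 7, 7, 8, 8, 8, 8, 9, 9, 10, 10, 11, 11]
step 2: w=[0.1052, 0.1052, 0.1269, 0.1269, 0.0964, 0.0964, 0.0964, 0.0964, 0.0326, 0.0326, 0.0280, 0.0280, 0.0146, 0.0146]  mean=-0.3384  Neff=10.4591  idx=[0, 1, 1, 2, 3, 3, 4, 4, 5, 6, 7, 7, 9, 12]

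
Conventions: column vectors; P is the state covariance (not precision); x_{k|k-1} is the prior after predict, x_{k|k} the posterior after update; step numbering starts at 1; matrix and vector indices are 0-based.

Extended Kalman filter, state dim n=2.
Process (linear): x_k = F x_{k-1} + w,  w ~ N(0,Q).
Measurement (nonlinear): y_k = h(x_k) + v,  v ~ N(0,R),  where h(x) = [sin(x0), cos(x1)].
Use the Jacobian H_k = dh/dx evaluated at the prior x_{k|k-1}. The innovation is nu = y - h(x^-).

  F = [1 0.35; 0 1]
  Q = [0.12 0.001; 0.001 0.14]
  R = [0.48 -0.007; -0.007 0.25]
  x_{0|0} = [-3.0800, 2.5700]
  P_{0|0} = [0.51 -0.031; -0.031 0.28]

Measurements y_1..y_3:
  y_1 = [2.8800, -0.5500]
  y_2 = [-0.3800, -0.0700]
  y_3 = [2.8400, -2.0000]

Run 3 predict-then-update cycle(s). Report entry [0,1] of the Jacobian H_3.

step 1: x^-=[-2.1805, 2.5700]  P^-=[0.6426 0.0680; 0.0680 0.4200]  H_jac=[-0.5726 0.0000; 0.0000 -0.5410]  S=[0.6907 0.0141; 0.0141 0.3729]  K=[-0.5311 -0.0786; -0.0440 -0.6076]  nu=[3.6998, 0.2910]  x^+=[-4.1685, 2.2304]  P^+=[0.4443 0.0295; 0.0295 0.2802]
step 2: x^-=[-3.3879, 2.2304]  P^-=[0.6192 0.1285; 0.1285 0.4202]  H_jac=[-0.9698 0.0000; 0.0000 -0.7903]  S=[1.0624 0.0915; 0.0915 0.5124]  K=[-0.5567 -0.0988; -0.0625 -0.6369]  nu=[-0.6238, 0.5428]  x^+=[-3.0942, 1.9236]  P^+=[0.2748 0.0263; 0.0263 0.2009]
step 3: x^-=[-2.4209, 1.9236]  P^-=[0.4379 0.0977; 0.0977 0.3409]  H_jac=[-0.7514 0.0000; 0.0000 -0.9384]  S=[0.7272 0.0619; 0.0619 0.5502]  K=[-0.4425 -0.1168; -0.0519 -0.5756]  nu=[3.4999, -1.6544]  x^+=[-3.7764, 2.6942]  P^+=[0.2816 0.0278; 0.0278 0.1530]

H_jac[0,1] = 0.0000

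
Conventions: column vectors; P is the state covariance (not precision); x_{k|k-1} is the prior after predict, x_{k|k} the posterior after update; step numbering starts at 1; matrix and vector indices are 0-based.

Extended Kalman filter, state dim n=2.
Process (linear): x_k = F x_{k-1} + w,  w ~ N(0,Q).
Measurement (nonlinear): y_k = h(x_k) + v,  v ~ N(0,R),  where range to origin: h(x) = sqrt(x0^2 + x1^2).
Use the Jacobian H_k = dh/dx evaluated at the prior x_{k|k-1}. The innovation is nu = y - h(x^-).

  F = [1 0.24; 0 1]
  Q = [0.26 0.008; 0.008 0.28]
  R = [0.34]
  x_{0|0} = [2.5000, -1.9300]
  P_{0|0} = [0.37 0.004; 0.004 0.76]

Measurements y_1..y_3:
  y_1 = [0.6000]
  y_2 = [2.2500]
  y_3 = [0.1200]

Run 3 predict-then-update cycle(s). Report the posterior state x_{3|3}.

x_post = [0.2643, -1.1337]

step 1: x^-=[2.0368, -1.9300]  P^-=[0.6757 0.1944; 0.1944 1.0400]  H_jac=[0.7259 -0.6878]  S=[0.9939]  K=[0.3589; -0.5777]  nu=[-2.2060]  x^+=[1.2450, -0.6555]  P^+=[0.5476 0.4005; 0.4005 0.7083]
step 2: x^-=[1.0877, -0.6555]  P^-=[1.0407 0.5785; 0.5785 0.9883]  H_jac=[0.8565 -0.5162]  S=[0.8552]  K=[0.6930; -0.0172]  nu=[0.9801]  x^+=[1.7669, -0.6724]  P^+=[0.6299 0.5887; 0.5887 0.9880]
step 3: x^-=[1.6055, -0.6724]  P^-=[1.2294 0.8338; 0.8338 1.2680]  H_jac=[0.9224 -0.3863]  S=[0.9810]  K=[0.8276; 0.2847]  nu=[-1.6206]  x^+=[0.2643, -1.1337]  P^+=[0.5575 0.6027; 0.6027 1.1885]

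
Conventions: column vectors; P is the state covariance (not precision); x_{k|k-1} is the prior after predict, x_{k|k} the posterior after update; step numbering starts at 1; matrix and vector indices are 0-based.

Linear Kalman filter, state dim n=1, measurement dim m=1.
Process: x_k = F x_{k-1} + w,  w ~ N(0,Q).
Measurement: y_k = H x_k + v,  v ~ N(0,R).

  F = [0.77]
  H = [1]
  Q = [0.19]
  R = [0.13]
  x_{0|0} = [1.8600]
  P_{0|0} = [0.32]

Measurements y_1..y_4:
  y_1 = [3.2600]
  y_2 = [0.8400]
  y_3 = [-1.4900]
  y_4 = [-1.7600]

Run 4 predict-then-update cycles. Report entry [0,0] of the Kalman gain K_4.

K[0,0] = 0.6487

step 1: x^-=[1.4322]  P^-=[0.3797]  S=[0.5097]  K=[0.7450]  nu=[1.8278]  x^+=[2.7938]  P^+=[0.0968]
step 2: x^-=[2.1513]  P^-=[0.2474]  S=[0.3774]  K=[0.6556]  nu=[-1.3113]  x^+=[1.2917]  P^+=[0.0852]
step 3: x^-=[0.9946]  P^-=[0.2405]  S=[0.3705]  K=[0.6491]  nu=[-2.4846]  x^+=[-0.6183]  P^+=[0.0844]
step 4: x^-=[-0.4761]  P^-=[0.2400]  S=[0.3700]  K=[0.6487]  nu=[-1.2839]  x^+=[-1.3089]  P^+=[0.0843]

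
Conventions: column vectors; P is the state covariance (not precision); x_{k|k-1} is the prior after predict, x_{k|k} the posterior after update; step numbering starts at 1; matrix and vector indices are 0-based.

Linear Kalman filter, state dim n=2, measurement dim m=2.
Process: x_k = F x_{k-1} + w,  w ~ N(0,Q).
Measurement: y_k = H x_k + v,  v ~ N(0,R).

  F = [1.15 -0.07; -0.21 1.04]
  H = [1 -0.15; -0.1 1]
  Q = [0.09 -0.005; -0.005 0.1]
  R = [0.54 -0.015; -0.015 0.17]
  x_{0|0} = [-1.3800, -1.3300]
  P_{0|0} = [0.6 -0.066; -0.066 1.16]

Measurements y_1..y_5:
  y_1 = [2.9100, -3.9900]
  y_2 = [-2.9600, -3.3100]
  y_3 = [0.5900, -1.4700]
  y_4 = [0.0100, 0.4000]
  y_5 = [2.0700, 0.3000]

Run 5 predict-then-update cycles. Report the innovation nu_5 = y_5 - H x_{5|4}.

step 1: x^-=[-1.4939, -1.0934]  P^-=[0.8998 -0.3143; -0.3143 1.4099]  S=[1.5658 -0.6354; -0.6354 1.6518]  K=[0.5990 -0.0143; 0.0218 0.8810]  nu=[4.2399, -3.0460]  x^+=[1.0892, -3.6846]  P^+=[0.3268 0.0213; 0.0213 0.1516]
step 2: x^-=[1.5105, -4.0607]  P^-=[0.5196 -0.0692; -0.0692 0.2691]  S=[1.0864 -0.1776; -0.1776 0.4581]  K=[0.4746 -0.0805; -0.0026 0.6015]  nu=[-5.0796, 0.9018]  x^+=[-0.9731, -3.5054]  P^+=[0.2583 0.0050; 0.0050 0.1028]
step 3: x^-=[-0.8737, -3.4412]  P^-=[0.4313 -0.0688; -0.0688 0.2204]  S=[0.9969 -0.1610; -0.1610 0.4084]  K=[0.4258 -0.1061; -0.0131 0.5512]  nu=[0.9476, 1.8839]  x^+=[-0.6702, -2.4153]  P^+=[0.2313 -0.0013; -0.0013 0.0938]
step 4: x^-=[-0.6016, -2.3712]  P^-=[0.3966 -0.0693; -0.0693 0.2122]  S=[0.9622 -0.1568; -0.1568 0.4000]  K=[0.4045 -0.1138; -0.0169 0.5412]  nu=[0.2560, 2.7110]  x^+=[-0.8065, -0.9084]  P^+=[0.2196 -0.0034; -0.0034 0.0919]
step 5: x^-=[-0.8639, -0.7753]  P^-=[0.3814 -0.0689; -0.0689 0.2106]  S=[0.9468 -0.1547; -0.1547 0.3982]  K=[0.3949 -0.1154; -0.0181 0.5392]  nu=[2.8176, 0.9890]  x^+=[0.1346, -0.2930]  P^+=[0.2144 -0.0041; -0.0041 0.0915]

innov = [2.8176, 0.9890]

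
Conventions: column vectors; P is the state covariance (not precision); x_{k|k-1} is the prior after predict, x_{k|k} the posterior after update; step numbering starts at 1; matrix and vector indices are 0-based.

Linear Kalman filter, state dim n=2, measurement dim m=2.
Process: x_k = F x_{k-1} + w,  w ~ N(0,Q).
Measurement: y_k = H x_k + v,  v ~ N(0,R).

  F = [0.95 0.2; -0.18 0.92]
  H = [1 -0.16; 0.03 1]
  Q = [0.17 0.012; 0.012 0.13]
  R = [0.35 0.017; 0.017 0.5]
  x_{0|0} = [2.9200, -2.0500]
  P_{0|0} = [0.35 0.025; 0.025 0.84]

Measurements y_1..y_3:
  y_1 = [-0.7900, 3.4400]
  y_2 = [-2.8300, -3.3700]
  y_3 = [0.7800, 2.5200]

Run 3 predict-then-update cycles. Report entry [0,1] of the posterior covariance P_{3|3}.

step 1: x^-=[2.3640, -2.4116]  P^-=[0.5290 0.1277; 0.1277 0.8440]  S=[0.8597 0.0249; 0.0249 1.3522]  K=[0.5888 0.0953; -0.0267 0.6275]  nu=[-3.5399, 5.7807]  x^+=[0.8309, 1.3106]  P^+=[0.2159 0.0512; 0.0512 0.3118]
step 2: x^-=[1.0514, 1.0562]  P^-=[0.3968 0.0754; 0.0754 0.3839]  S=[0.7325 0.0425; 0.0425 0.8888]  K=[0.5210 0.0733; -0.0062 0.4348]  nu=[-3.7124, -4.4578]  x^+=[-1.2092, -0.8590]  P^+=[0.1899 0.0398; 0.0398 0.2161]
step 3: x^-=[-1.3206, -0.5726]  P^-=[0.3652 0.0526; 0.0526 0.3059]  S=[0.7062 0.0314; 0.0314 0.8094]  K=[0.5026 0.0591; -0.0117 0.3803]  nu=[2.0090, 3.1322]  x^+=[-0.1259, 0.5952]  P^+=[0.1821 0.0326; 0.0326 0.1890]

P_post[0,1] = 0.0326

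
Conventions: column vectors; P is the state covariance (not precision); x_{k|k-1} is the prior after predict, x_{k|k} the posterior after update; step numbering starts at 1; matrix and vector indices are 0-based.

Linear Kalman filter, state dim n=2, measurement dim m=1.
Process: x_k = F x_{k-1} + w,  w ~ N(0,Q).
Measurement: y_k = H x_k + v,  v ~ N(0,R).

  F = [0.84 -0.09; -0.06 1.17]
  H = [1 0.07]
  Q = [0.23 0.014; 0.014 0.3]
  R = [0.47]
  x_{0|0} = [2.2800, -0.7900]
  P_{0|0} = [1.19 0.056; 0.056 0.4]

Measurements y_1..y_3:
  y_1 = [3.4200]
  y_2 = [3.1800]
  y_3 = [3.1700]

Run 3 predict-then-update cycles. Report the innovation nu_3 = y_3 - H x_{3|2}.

step 1: x^-=[1.9863, -1.0611]  P^-=[1.0644 -0.0328; -0.0328 0.8440]  S=[1.5340]  K=[0.6924; 0.0172]  nu=[1.5080]  x^+=[3.0304, -1.0352]  P^+=[0.3290 -0.0510; -0.0510 0.8435]
step 2: x^-=[2.6387, -1.3930]  P^-=[0.4767 -0.1418; -0.1418 1.4631]  S=[0.9340]  K=[0.4997; -0.0422]  nu=[0.6388]  x^+=[2.9580, -1.4200]  P^+=[0.2434 -0.1221; -0.1221 1.4614]
step 3: x^-=[2.6125, -1.8388]  P^-=[0.4321 -0.2728; -0.2728 2.3185]  S=[0.8752]  K=[0.4718; -0.1263]  nu=[0.6862]  x^+=[2.9363, -1.9255]  P^+=[0.2372 -0.2207; -0.2207 2.3046]

innov = [0.6862]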